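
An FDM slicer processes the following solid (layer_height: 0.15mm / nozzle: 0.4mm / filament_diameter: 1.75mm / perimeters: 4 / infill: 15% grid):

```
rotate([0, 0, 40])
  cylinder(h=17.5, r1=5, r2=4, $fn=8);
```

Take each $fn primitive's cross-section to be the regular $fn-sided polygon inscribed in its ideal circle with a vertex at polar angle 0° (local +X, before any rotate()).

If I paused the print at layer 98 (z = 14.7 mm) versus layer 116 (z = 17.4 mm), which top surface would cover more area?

layer 98 (z = 14.7 mm)

Layer 98 (z = 14.7): the cone: at t=0.840 of its height the radius interpolates to r₁+(r₂−r₁)t = 4.160, giving a regular 8-gon of that circumradius (area = (8/2)·4.160²·sin(360°/8) = 48.95 mm²); (rotated 40° about Z; rotation is an isometry so areas/perimeters/island counts are preserved). So its area = 48.95 mm². Layer 116 (z = 17.4): the cone: at t=0.994 of its height the radius interpolates to r₁+(r₂−r₁)t = 4.006, giving a regular 8-gon of that circumradius (area = (8/2)·4.006²·sin(360°/8) = 45.38 mm²); (rotated 40° about Z; rotation is an isometry so areas/perimeters/island counts are preserved). So its area = 45.38 mm². Layer 98 is larger (48.95 vs 45.38 mm²).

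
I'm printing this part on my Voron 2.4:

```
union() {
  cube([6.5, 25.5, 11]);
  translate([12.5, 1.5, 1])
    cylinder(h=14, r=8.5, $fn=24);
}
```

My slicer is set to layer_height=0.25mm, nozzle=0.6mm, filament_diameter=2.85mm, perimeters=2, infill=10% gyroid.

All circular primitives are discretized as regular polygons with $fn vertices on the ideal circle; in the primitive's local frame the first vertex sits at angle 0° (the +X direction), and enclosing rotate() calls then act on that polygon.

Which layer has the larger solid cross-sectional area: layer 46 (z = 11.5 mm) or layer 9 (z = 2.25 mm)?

Layer 46 (z = 11.5): the cube does not reach this height (z outside [0, 11]); the r=8.5 cylinder at (12.5, 1.5) gives a regular 24-gon of circumradius 8.5 (constant along its height) (area = (24/2)·8.500²·sin(360°/24) = 224.40 mm²); Taking the union: only the r=8.5 cylinder at (12.5, 1.5) is present, so the union is just that shape — area = 224.40 mm². So its area = 224.40 mm². Layer 9 (z = 2.25): the cube is present — its section is the full 6.5×25.5 rectangle (area 165.75 mm²); the r=8.5 cylinder at (12.5, 1.5) gives a regular 24-gon of circumradius 8.5 (constant along its height) (area = (24/2)·8.500²·sin(360°/24) = 224.40 mm²); Taking the union: the regions partially overlap — summed areas 390.15 mm² minus the doubly-counted overlap 13.65 mm² gives 376.49 mm² — area = 376.49 mm². So its area = 376.49 mm². Layer 9 is larger (376.49 vs 224.40 mm²).

layer 9 (z = 2.25 mm)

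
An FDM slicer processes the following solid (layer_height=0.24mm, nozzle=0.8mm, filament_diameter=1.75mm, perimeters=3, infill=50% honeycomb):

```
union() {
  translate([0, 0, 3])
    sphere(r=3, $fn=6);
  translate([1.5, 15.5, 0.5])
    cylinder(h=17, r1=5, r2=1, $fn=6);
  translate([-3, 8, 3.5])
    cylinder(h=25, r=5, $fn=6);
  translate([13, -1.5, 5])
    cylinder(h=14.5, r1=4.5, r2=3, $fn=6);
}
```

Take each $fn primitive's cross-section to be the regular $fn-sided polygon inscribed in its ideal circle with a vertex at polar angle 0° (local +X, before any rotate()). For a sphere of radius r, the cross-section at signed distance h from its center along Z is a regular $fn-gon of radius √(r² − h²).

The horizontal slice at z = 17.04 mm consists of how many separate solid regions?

At z = 17.04 mm: the sphere is not intersected at this z (|z−center|=14.040 > r=3); the cone at (1.5, 15.5) (r1=5→r2=1) has section circumradius 1.108 here — a regular 6-gon; the r=5 cylinder at (-3, 8) contributes a regular 6-gon of circumradius 5; the cone at (13, -1.5) contributes a regular 6-gon of circumradius 3.254 (interpolated between r1=4.5 and r2=3 at t=0.830); Merging all regions: the 3 present regions are separate (no shared area or edge), so areas and boundary lengths simply add and each stays a separate island — 3 connected regions. The result has 3 disconnected regions.

3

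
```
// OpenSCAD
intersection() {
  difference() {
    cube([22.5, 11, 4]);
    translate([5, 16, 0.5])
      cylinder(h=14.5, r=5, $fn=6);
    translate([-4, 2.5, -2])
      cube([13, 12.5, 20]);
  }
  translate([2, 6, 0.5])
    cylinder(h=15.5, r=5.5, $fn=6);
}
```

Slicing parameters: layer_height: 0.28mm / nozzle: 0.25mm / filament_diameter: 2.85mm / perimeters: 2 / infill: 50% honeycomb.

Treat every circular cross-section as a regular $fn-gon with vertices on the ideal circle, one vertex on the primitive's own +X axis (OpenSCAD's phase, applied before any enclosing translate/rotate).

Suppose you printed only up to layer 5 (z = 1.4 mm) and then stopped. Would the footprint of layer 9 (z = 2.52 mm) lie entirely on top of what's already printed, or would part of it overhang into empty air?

entirely on top

Compare the two slices. At z = 1.4: the cube is present — its section is the full 22.5×11 rectangle (area 247.50 mm²); the cylinder at (5, 16): section is a regular 6-gon, circumradius r=5 (area = (6/2)·5.000²·sin(360°/6) = 64.95 mm²); the cube at (-4, 2.5) (footprint 13×12.5) is included at this height (area 162.50 mm²); After the difference (first − rest): starting from the 22.5×11 cube (247.50 mm²), the r=5 cylinder at (5, 16) misses the remaining region (no effect); the 13×12.5 cube at (-4, 2.5) partially overlaps it — only the 76.50 mm² overlap (of its 162.50 mm²) is removed, clipping the outline — area = 171.00 mm²; the r=5.5 cylinder at (2, 6) contributes a regular 6-gon of circumradius 5.5 (area = (6/2)·5.500²·sin(360°/6) = 78.59 mm²); Keeping only the common overlap: the r=5.5 cylinder at (2, 6) partially overlaps that combined region; clipping to the common part keeps 6.46 mm² — area = 6.46 mm². At z = 2.52: the cube is present — its section is the full 22.5×11 rectangle (area 247.50 mm²); the cylinder at (5, 16): section is a regular 6-gon, circumradius r=5 (area = (6/2)·5.000²·sin(360°/6) = 64.95 mm²); the 13×12.5 cube at (-4, 2.5) contributes its full rectangle (area 162.50 mm²); Taking the first minus the rest: starting from the 22.5×11 cube (247.50 mm²), the r=5 cylinder at (5, 16) misses the remaining region (no effect); the 13×12.5 cube at (-4, 2.5) partially overlaps it — only the 76.50 mm² overlap (of its 162.50 mm²) is removed, clipping the outline — area = 171.00 mm²; the r=5.5 cylinder at (2, 6) contributes a regular 6-gon of circumradius 5.5 (area = (6/2)·5.500²·sin(360°/6) = 78.59 mm²); Keeping only the common overlap: the r=5.5 cylinder at (2, 6) partially overlaps the result so far; clipping to the common part keeps 6.46 mm² — area = 6.46 mm². Checking containment: the cross-section at z = 2.52 is a subset of the cross-section at z = 1.4.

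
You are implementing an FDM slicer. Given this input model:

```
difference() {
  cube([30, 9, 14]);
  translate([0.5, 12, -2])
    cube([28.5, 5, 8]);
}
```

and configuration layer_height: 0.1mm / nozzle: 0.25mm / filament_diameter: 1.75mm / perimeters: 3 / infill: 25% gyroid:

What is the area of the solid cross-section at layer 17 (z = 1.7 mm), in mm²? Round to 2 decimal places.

At z = 1.7 mm: the 30×9 cube contributes its full rectangle (area 270.00 mm²); the cube at (0.5, 12) (footprint 28.5×5) is included at this height (area 142.50 mm²); Subtracting the remaining from the first: starting from the 30×9 cube (270.00 mm²), the 28.5×5 cube at (0.5, 12) misses the remaining region (no effect) — area = 270.00 mm². Overall, the cross-section is a single solid region. Net area = 270.00 mm².

270.00 mm²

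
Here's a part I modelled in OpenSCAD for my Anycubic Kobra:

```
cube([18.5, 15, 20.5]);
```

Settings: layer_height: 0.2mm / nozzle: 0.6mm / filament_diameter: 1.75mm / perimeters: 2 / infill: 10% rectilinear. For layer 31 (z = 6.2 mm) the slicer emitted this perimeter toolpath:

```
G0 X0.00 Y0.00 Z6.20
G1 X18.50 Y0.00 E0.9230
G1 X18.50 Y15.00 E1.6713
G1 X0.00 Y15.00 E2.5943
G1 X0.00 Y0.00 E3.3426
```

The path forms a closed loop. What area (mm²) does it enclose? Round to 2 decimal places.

277.50 mm²

Apply the shoelace formula to the sequence of (X, Y) vertices; enclosed area = 277.50 mm².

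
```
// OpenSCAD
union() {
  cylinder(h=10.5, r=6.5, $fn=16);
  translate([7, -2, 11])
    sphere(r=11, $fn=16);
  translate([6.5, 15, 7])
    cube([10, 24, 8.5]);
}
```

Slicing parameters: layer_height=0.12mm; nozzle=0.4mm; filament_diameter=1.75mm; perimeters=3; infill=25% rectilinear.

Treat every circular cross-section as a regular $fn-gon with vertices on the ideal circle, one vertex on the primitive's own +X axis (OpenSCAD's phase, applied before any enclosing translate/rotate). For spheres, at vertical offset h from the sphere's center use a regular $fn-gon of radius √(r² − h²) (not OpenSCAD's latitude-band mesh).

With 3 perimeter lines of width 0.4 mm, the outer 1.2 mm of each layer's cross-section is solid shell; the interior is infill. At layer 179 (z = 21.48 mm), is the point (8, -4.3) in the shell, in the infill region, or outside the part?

shell

At z = 21.48 mm: the cylinder does not reach this height (z outside [0, 10.5]); the r=11 sphere at (7, -2) slices to a regular 16-gon of circumradius 3.342 (√(r²−h²) with h=10.48 from center); the cube at (6.5, 15) is not intersected at this z (z outside [7, 15.5]); Combining (union): only the r=11 sphere at (7, -2) is present, so the union is just that shape — 1 connected region. Overall, the cross-section is a single solid region. The nearest boundary edge runs (8.28, -5.09)→(9.36, -4.36); distance from the point to it = 0.81 mm. The point is inside the cross-section, 0.81 mm from the nearest boundary — within the 1.2 mm shell band (3 × 0.4).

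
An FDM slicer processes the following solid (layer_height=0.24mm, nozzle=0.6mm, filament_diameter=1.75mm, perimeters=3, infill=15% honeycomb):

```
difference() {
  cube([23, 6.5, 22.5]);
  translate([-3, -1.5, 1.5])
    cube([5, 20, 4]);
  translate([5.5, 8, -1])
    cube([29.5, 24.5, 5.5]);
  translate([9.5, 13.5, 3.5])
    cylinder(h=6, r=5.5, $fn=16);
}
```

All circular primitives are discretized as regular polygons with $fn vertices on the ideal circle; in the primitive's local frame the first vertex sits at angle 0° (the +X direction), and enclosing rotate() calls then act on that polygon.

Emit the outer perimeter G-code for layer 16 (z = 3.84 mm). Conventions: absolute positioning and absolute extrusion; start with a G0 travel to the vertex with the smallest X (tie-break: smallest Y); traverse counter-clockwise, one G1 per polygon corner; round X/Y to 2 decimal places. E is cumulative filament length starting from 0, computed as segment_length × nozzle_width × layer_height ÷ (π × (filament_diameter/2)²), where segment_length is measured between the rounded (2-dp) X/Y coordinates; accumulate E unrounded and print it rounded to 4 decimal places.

G0 X2.00 Y0.00 Z3.84
G1 X23.00 Y0.00 E1.2572
G1 X23.00 Y6.50 E1.6464
G1 X2.00 Y6.50 E2.9036
G1 X2.00 Y0.00 E3.2928

At z = 3.84 mm: the 23×6.5 cube contributes its full rectangle; the cube at (-3, -1.5) (footprint 5×20) is included at this height; the 29.5×24.5 cube at (5.5, 8) contributes its full rectangle; the r=5.5 cylinder at (9.5, 13.5) gives a regular 16-gon of circumradius 5.5 (constant along its height); Subtracting the remaining from the first: starting from the 23×6.5 cube, the 5×20 cube at (-3, -1.5) partially overlaps it — only the 13.00 mm² overlap (of its 100.00 mm²) is removed, clipping the outline; the 29.5×24.5 cube at (5.5, 8) misses the remaining region (no effect); the r=5.5 cylinder at (9.5, 13.5) misses the remaining region (no effect) — 1 connected region. The outline is a single polygon with 4 vertices. Extrusion per mm of travel: 0.6 × 0.24 / (π × 0.875²) = 0.059868. Accumulating E over each segment gives final E = 3.2928.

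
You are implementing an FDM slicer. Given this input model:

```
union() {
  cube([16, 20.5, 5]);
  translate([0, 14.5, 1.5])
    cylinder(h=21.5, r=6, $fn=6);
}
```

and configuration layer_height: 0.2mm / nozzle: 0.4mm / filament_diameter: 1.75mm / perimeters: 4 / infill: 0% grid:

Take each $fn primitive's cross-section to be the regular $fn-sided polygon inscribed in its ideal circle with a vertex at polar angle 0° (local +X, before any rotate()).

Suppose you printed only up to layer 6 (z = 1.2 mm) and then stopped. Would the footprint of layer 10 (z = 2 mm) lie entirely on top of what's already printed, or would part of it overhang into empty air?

Compare the two slices. At z = 1.2: the cube is present — its section is the full 16×20.5 rectangle (area 328.00 mm²); the cylinder at (0, 14.5) does not reach this height (z outside [1.5, 23]); Merging all regions: only the 16×20.5 cube is present, so the union is just that shape — area = 328.00 mm². At z = 2: the 16×20.5 cube contributes its full rectangle (area 328.00 mm²); the cylinder at (0, 14.5): section is a regular 6-gon, circumradius r=6 (area = (6/2)·6.000²·sin(360°/6) = 93.53 mm²); Combining (union): the regions partially overlap — summed areas 421.53 mm² minus the doubly-counted overlap 46.77 mm² gives 374.77 mm² — area = 374.77 mm². Checking containment: at z = 2 the cross-section extends beyond the z = 1.2 cross-section by about 46.77 mm².

part overhangs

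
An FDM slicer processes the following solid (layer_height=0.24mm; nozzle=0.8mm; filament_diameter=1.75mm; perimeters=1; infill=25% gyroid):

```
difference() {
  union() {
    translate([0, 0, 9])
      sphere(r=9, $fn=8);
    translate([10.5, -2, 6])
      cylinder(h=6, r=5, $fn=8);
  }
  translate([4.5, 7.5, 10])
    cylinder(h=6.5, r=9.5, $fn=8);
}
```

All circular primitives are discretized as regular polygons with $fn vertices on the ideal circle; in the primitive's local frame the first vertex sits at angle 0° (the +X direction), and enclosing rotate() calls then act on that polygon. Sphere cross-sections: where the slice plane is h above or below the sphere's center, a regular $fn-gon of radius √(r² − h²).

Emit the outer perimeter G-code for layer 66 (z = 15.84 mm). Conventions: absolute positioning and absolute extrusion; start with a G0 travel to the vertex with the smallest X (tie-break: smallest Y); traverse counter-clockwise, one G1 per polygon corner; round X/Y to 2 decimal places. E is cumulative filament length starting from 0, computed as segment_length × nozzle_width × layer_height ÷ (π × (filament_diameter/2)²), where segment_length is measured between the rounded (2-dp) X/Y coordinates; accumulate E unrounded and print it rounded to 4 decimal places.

G0 X-5.85 Y0.00 Z15.84
G1 X-4.14 Y-4.14 E0.3576
G1 X0.00 Y-5.85 E0.7151
G1 X4.14 Y-4.14 E1.0727
G1 X5.13 Y-1.74 E1.2799
G1 X4.50 Y-2.00 E1.3343
G1 X-2.22 Y0.78 E1.9148
G1 X-3.68 Y4.32 E2.2205
G1 X-4.14 Y4.14 E2.2599
G1 X-5.85 Y0.00 E2.6175

At z = 15.84 mm: the r=9 sphere contributes a regular 8-gon of circumradius √(9²−6.84²) = 5.849; the cylinder at (10.5, -2) does not reach this height (z outside [6, 12]); Combining (union): only the r=9 sphere is present, so the union is just that shape — 1 connected region; the cylinder at (4.5, 7.5): section is a regular 8-gon, circumradius r=9.5; After the difference (first − rest): starting from that combined region, the r=9.5 cylinder at (4.5, 7.5) partially overlaps it — only the 45.08 mm² overlap (of its 255.27 mm²) is removed, clipping the outline — 1 connected region. The outline is a single polygon with 9 vertices. Extrusion per mm of travel: 0.8 × 0.24 / (π × 0.875²) = 0.079824. Accumulating E over each segment gives final E = 2.6175.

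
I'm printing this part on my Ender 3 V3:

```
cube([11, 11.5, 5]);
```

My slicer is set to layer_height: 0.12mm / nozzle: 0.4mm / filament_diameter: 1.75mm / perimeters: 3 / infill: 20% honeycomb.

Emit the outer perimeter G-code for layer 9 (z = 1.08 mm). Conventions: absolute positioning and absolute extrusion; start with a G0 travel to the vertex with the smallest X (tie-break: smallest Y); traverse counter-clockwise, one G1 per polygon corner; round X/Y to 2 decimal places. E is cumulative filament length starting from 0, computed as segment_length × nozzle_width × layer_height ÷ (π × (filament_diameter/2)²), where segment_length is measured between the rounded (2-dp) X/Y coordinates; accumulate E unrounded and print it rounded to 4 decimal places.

At z = 1.08 mm: the cube is present — its section is the full 11×11.5 rectangle. The outline is a single polygon with 4 vertices. Extrusion per mm of travel: 0.4 × 0.12 / (π × 0.875²) = 0.019956. Accumulating E over each segment gives final E = 0.8980.

G0 X0.00 Y0.00 Z1.08
G1 X11.00 Y0.00 E0.2195
G1 X11.00 Y11.50 E0.4490
G1 X0.00 Y11.50 E0.6685
G1 X0.00 Y0.00 E0.8980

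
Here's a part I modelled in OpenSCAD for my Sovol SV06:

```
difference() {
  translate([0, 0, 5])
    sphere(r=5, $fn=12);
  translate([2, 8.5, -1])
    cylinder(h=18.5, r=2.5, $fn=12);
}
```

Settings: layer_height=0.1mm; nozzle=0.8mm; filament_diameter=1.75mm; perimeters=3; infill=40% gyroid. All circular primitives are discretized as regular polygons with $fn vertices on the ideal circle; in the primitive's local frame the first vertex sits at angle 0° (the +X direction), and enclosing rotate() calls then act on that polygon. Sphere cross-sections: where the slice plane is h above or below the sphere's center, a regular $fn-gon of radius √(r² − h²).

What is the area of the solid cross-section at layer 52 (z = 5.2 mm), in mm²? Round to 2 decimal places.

At z = 5.2 mm: the sphere: section is a regular 12-gon, circumradius = √(r²−h²) = √(5²−0.2²) = 4.996 (area = (12/2)·4.996²·sin(360°/12) = 74.88 mm²); the cylinder at (2, 8.5): section is a regular 12-gon, circumradius r=2.5 (area = (12/2)·2.500²·sin(360°/12) = 18.75 mm²); After the difference (first − rest): starting from the r=5 sphere (74.88 mm²), the r=2.5 cylinder at (2, 8.5) misses the remaining region (no effect) — area = 74.88 mm². Overall, the cross-section is a single solid region. Net area = 74.88 mm².

74.88 mm²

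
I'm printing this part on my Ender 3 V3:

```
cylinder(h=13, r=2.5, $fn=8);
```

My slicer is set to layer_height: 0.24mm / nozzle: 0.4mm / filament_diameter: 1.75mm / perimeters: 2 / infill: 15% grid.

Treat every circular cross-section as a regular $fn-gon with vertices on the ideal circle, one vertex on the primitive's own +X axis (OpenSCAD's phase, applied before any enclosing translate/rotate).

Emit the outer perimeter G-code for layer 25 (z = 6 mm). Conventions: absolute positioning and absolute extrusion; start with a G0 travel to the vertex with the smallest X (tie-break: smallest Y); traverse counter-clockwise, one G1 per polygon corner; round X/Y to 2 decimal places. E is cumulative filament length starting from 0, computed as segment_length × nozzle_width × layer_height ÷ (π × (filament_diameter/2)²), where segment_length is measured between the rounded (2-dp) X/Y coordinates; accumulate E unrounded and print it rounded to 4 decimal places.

G0 X-2.50 Y0.00 Z6.00
G1 X-1.77 Y-1.77 E0.0764
G1 X0.00 Y-2.50 E0.1528
G1 X1.77 Y-1.77 E0.2293
G1 X2.50 Y0.00 E0.3057
G1 X1.77 Y1.77 E0.3821
G1 X0.00 Y2.50 E0.4585
G1 X-1.77 Y1.77 E0.5349
G1 X-2.50 Y0.00 E0.6113

At z = 6 mm: the cylinder: section is a regular 8-gon, circumradius r=2.5. The outline is a single polygon with 8 vertices. Extrusion per mm of travel: 0.4 × 0.24 / (π × 0.875²) = 0.039912. Accumulating E over each segment gives final E = 0.6113.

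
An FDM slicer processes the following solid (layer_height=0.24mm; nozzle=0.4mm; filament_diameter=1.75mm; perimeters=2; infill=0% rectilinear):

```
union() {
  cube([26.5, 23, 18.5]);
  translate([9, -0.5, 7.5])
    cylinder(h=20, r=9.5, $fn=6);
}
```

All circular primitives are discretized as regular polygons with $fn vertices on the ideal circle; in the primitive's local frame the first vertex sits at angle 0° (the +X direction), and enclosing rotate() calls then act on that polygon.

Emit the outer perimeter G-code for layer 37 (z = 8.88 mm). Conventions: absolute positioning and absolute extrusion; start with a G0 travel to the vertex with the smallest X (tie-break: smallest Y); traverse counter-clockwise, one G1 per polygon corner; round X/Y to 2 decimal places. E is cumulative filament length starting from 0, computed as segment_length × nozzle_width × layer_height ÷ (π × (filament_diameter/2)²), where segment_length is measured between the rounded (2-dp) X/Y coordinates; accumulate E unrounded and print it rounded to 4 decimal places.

At z = 8.88 mm: the cube is present — its section is the full 26.5×23 rectangle; the cylinder at (9, -0.5): section is a regular 6-gon, circumradius r=9.5; Merging all regions: the regions partially overlap (shared area 107.84 mm²), so overlapping operands fuse into one piece — 1 connected region. The outline is a single polygon with 9 vertices. Extrusion per mm of travel: 0.4 × 0.24 / (π × 0.875²) = 0.039912. Accumulating E over each segment gives final E = 4.4105.

G0 X-0.50 Y-0.50 Z8.88
G1 X4.25 Y-8.73 E0.3793
G1 X13.75 Y-8.73 E0.7584
G1 X18.50 Y-0.50 E1.1377
G1 X18.21 Y0.00 E1.1608
G1 X26.50 Y0.00 E1.4916
G1 X26.50 Y23.00 E2.4096
G1 X0.00 Y23.00 E3.4673
G1 X0.00 Y0.37 E4.3705
G1 X-0.50 Y-0.50 E4.4105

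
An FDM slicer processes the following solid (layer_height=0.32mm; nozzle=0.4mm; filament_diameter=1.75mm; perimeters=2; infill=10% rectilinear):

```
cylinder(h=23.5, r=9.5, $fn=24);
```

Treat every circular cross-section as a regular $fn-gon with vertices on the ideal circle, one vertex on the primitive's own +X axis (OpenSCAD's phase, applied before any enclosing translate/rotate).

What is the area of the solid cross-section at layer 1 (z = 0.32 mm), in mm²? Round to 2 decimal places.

At z = 0.32 mm: the r=9.5 cylinder gives a regular 24-gon of circumradius 9.5 (constant along its height) (area = (24/2)·9.500²·sin(360°/24) = 280.30 mm²). Overall, the cross-section is a single solid region. Net area = 280.30 mm².

280.30 mm²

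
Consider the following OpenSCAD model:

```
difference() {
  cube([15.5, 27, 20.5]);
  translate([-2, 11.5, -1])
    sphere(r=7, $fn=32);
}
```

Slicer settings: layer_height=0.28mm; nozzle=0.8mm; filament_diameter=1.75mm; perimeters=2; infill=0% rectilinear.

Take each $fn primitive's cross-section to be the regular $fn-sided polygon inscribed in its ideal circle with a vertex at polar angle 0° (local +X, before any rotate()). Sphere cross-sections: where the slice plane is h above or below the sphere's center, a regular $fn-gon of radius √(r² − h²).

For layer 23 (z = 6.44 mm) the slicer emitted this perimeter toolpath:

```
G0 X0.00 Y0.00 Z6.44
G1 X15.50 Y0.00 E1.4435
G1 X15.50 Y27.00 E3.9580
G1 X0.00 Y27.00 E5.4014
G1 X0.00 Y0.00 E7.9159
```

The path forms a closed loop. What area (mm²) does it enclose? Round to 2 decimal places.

418.50 mm²

Apply the shoelace formula to the sequence of (X, Y) vertices; enclosed area = 418.50 mm².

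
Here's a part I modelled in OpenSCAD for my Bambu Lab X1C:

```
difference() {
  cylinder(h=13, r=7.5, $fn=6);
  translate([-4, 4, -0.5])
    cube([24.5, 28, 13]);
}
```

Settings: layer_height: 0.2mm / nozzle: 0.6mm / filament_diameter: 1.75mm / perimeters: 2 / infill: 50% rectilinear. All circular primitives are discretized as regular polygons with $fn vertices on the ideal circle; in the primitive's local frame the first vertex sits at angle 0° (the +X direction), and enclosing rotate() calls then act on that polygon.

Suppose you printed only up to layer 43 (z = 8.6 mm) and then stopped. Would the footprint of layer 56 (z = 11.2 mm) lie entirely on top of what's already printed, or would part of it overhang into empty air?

entirely on top

Compare the two slices. At z = 8.6: the r=7.5 cylinder contributes a regular 6-gon of circumradius 7.5 (area = (6/2)·7.500²·sin(360°/6) = 146.14 mm²); the cube at (-4, 4) is present — its section is the full 24.5×28 rectangle (area 686.00 mm²); After the difference (first − rest): starting from the r=7.5 cylinder (146.14 mm²), the 24.5×28 cube at (-4, 4) partially overlaps it — only the 21.08 mm² overlap (of its 686.00 mm²) is removed, clipping the outline — area = 125.06 mm². At z = 11.2: the cylinder: section is a regular 6-gon, circumradius r=7.5 (area = (6/2)·7.500²·sin(360°/6) = 146.14 mm²); the 24.5×28 cube at (-4, 4) contributes its full rectangle (area 686.00 mm²); Taking the first minus the rest: starting from the r=7.5 cylinder (146.14 mm²), the 24.5×28 cube at (-4, 4) partially overlaps it — only the 21.08 mm² overlap (of its 686.00 mm²) is removed, clipping the outline — area = 125.06 mm². Checking containment: the cross-section at z = 11.2 is a subset of the cross-section at z = 8.6.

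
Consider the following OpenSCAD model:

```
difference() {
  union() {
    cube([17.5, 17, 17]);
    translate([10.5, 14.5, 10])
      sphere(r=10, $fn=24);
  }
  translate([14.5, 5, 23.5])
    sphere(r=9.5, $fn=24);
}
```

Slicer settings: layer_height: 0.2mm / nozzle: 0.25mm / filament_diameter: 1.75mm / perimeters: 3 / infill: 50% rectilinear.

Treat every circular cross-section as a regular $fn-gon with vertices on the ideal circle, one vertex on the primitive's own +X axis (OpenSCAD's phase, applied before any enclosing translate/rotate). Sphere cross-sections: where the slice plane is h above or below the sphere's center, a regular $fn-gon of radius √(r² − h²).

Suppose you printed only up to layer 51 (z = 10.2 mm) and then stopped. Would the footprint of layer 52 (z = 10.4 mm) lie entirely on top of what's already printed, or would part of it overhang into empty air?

entirely on top

Compare the two slices. At z = 10.2: the cube is present — its section is the full 17.5×17 rectangle (area 297.50 mm²); the r=10 sphere at (10.5, 14.5) slices to a regular 24-gon of circumradius 9.998 (√(r²−h²) with h=0.2 from center) (area = (24/2)·9.998²·sin(360°/24) = 310.46 mm²); Merging all regions: the regions partially overlap — summed areas 607.96 mm² minus the doubly-counted overlap 183.00 mm² gives 424.96 mm² — area = 424.96 mm²; the sphere at (14.5, 5) is absent (|z−center|=13.300 > r=9.5); After the difference (first − rest): none of the subtracted shapes is present at this height, so the result so far is unchanged — area = 424.96 mm². At z = 10.4: the cube is present — its section is the full 17.5×17 rectangle (area 297.50 mm²); the r=10 sphere at (10.5, 14.5) slices to a regular 24-gon of circumradius 9.992 (√(r²−h²) with h=0.4 from center) (area = (24/2)·9.992²·sin(360°/24) = 310.09 mm²); Combining (union): the regions partially overlap — summed areas 607.59 mm² minus the doubly-counted overlap 182.85 mm² gives 424.74 mm² — area = 424.74 mm²; the sphere at (14.5, 5) is absent (|z−center|=13.100 > r=9.5); Taking the first minus the rest: none of the subtracted shapes is present at this height, so the result so far is unchanged — area = 424.74 mm². Checking containment: the cross-section at z = 10.4 is a subset of the cross-section at z = 10.2.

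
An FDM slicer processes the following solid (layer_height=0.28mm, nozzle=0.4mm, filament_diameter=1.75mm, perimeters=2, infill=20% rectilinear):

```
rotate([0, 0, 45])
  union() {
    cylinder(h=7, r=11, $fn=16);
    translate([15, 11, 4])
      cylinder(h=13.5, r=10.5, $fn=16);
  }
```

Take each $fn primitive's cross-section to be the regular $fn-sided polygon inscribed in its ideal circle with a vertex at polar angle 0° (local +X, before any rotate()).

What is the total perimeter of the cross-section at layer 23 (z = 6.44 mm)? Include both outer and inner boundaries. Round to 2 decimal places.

At z = 6.44 mm: the r=11 cylinder contributes a regular 16-gon of circumradius 11 (perimeter = 2·16·11.000·sin(180°/16) = 68.67 mm); the r=10.5 cylinder at (15, 11) contributes a regular 16-gon of circumradius 10.5 (perimeter = 2·16·10.500·sin(180°/16) = 65.55 mm); Taking the union: the regions partially overlap (shared area 17.93 mm²), so the edge portions inside another operand are dropped and the merged outline is re-measured after clipping — boundary = 112.75 mm; (rotated 45° about Z; rotation is an isometry so areas/perimeters/island counts are preserved). Overall, the cross-section is a single solid region. Total boundary length (outer) = 112.75 mm.

112.75 mm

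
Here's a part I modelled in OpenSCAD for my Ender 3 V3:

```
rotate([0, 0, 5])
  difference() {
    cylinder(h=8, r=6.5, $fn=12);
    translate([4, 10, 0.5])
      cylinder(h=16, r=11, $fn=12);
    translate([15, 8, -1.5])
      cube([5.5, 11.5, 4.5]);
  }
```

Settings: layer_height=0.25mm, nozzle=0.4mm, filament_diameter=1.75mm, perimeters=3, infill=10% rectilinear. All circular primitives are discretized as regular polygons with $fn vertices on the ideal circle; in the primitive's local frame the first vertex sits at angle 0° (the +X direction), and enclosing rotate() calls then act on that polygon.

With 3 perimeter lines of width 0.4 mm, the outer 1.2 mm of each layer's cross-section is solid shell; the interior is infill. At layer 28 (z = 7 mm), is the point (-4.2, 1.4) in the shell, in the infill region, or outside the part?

shell

At z = 7 mm: the r=6.5 cylinder gives a regular 12-gon of circumradius 6.5 (constant along its height); the r=11 cylinder at (4, 10) contributes a regular 12-gon of circumradius 11; the cube at (15, 8) is absent (z outside [-1.5, 3]); Taking the first minus the rest: starting from the r=6.5 cylinder, the r=11 cylinder at (4, 10) partially overlaps it — only the 55.03 mm² overlap (of its 363.00 mm²) is removed, clipping the outline — 1 connected region; (whole slice rotated 5° about Z — lengths, areas and connectivity unchanged). Overall, the cross-section is a single solid region. Undo the 5° rotation: the query point maps to (-4.062, 1.761) in the un-rotated model frame. The nearest boundary edge runs (-4.95, 3.93)→(-1.50, 0.47); distance from the point to it = 0.90 mm. The point is inside the cross-section, 0.90 mm from the nearest boundary — within the 1.2 mm shell band (3 × 0.4).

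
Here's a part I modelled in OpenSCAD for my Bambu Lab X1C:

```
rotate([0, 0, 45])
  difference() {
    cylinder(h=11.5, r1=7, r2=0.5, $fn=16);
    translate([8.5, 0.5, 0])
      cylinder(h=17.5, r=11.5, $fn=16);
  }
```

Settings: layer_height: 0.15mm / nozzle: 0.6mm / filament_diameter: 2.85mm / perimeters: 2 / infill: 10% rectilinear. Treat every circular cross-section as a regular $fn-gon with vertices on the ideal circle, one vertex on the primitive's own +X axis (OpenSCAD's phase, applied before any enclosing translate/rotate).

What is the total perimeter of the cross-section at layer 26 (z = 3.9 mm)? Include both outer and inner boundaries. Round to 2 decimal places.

At z = 3.9 mm: the cone (r1=7→r2=0.5) has section circumradius 4.796 here — a regular 16-gon (perimeter = 2·16·4.796·sin(180°/16) = 29.94 mm); the r=11.5 cylinder at (8.5, 0.5) gives a regular 16-gon of circumradius 11.5 (constant along its height) (perimeter = 2·16·11.500·sin(180°/16) = 71.79 mm); Subtracting the remaining from the first: starting from the cone, the r=11.5 cylinder at (8.5, 0.5) partially overlaps it — only the 58.38 mm² overlap (of its 404.88 mm²) is removed, clipping the outline — boundary = 19.62 mm; (rotated 45° about Z; rotation is an isometry so areas/perimeters/island counts are preserved). Overall, the cross-section is a single solid region. Total boundary length (outer) = 19.62 mm.

19.62 mm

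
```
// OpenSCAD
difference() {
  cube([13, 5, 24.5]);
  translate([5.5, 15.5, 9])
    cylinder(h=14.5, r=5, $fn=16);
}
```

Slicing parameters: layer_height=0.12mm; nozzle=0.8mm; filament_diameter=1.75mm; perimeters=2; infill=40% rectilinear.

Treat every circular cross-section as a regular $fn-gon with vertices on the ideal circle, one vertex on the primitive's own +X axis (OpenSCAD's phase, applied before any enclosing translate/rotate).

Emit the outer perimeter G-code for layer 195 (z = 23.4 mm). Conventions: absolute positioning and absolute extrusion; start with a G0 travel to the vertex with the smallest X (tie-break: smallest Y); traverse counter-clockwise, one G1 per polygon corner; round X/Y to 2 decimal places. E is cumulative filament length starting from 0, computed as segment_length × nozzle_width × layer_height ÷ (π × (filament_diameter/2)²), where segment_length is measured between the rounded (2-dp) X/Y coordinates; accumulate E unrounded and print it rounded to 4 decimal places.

At z = 23.4 mm: the cube (footprint 13×5) is included at this height; the r=5 cylinder at (5.5, 15.5) contributes a regular 16-gon of circumradius 5; Taking the first minus the rest: starting from the 13×5 cube, the r=5 cylinder at (5.5, 15.5) misses the remaining region (no effect) — 1 connected region. The outline is a single polygon with 4 vertices. Extrusion per mm of travel: 0.8 × 0.12 / (π × 0.875²) = 0.039912. Accumulating E over each segment gives final E = 1.4368.

G0 X0.00 Y0.00 Z23.40
G1 X13.00 Y0.00 E0.5189
G1 X13.00 Y5.00 E0.7184
G1 X0.00 Y5.00 E1.2373
G1 X0.00 Y0.00 E1.4368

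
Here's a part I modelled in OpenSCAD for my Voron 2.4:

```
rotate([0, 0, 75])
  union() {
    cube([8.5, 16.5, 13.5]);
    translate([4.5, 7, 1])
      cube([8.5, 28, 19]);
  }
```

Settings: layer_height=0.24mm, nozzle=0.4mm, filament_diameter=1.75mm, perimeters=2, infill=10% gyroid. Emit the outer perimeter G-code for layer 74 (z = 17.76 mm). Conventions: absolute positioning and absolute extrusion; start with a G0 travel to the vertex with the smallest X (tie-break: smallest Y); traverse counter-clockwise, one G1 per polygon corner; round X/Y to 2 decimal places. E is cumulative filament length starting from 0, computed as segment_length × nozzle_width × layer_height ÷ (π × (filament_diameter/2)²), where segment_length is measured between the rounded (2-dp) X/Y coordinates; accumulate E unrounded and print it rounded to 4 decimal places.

G0 X-32.64 Y13.41 Z17.76
G1 X-5.60 Y6.16 E1.1173
G1 X-3.40 Y14.37 E1.4566
G1 X-30.44 Y21.62 E2.5739
G1 X-32.64 Y13.41 E2.9132

At z = 17.76 mm: the cube is absent (z outside [0, 13.5]); the 8.5×28 cube at (4.5, 7) contributes its full rectangle; Combining (union): only the 8.5×28 cube at (4.5, 7) is present, so the union is just that shape — 1 connected region; (whole slice rotated 75° about Z — lengths, areas and connectivity unchanged). The outline is a single polygon with 4 vertices. Extrusion per mm of travel: 0.4 × 0.24 / (π × 0.875²) = 0.039912. Accumulating E over each segment gives final E = 2.9132.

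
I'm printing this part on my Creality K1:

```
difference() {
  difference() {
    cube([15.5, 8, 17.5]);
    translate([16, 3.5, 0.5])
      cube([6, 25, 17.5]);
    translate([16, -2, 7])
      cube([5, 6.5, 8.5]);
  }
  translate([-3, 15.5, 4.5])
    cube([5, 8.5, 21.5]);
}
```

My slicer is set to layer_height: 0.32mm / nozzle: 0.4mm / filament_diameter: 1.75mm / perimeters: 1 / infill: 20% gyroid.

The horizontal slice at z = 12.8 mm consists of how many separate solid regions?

1

At z = 12.8 mm: the cube (footprint 15.5×8) is included at this height; the 6×25 cube at (16, 3.5) contributes its full rectangle; the cube at (16, -2) is present — its section is the full 5×6.5 rectangle; Taking the first minus the rest: starting from the 15.5×8 cube, the 6×25 cube at (16, 3.5) misses the remaining region (no effect); the 5×6.5 cube at (16, -2) misses the remaining region (no effect) — 1 connected region; the cube at (-3, 15.5) is present — its section is the full 5×8.5 rectangle; Taking the first minus the rest: starting from the result so far, the 5×8.5 cube at (-3, 15.5) misses the remaining region (no effect) — 1 connected region. The result has 1 disconnected region.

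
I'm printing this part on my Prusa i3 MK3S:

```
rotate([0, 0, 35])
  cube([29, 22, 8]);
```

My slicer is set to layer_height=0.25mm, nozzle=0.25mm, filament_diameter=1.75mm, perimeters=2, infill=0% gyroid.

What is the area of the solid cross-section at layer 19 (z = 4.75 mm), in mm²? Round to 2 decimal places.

At z = 4.75 mm: the 29×22 cube contributes its full rectangle (area 638.00 mm²); (rotated 35° about Z; rotation is an isometry so areas/perimeters/island counts are preserved). Overall, the cross-section is a single solid region. Net area = 638.00 mm².

638.00 mm²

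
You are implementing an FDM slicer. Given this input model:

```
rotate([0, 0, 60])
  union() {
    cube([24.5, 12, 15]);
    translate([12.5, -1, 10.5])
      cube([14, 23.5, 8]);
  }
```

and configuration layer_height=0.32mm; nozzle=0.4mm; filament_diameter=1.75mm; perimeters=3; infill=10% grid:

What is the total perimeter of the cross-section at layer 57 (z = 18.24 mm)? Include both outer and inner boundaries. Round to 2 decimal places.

At z = 18.24 mm: the cube is absent (z outside [0, 15]); the 14×23.5 cube at (12.5, -1) contributes its full rectangle (perimeter 75.00 mm); Taking the union: only the 14×23.5 cube at (12.5, -1) is present, so the union is just that shape — boundary = 75.00 mm; (rotated 60° about Z; rotation is an isometry so areas/perimeters/island counts are preserved). Overall, the cross-section is a single solid region. Total boundary length (outer) = 75.00 mm.

75.00 mm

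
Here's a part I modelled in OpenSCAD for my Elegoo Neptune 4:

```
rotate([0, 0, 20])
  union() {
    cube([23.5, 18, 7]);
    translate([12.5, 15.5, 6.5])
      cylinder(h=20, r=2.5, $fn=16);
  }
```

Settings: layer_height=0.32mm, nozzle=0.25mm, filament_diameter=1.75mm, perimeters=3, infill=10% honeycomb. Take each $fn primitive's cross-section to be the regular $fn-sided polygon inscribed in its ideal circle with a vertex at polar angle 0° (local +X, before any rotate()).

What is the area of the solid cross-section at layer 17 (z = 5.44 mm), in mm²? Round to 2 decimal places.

At z = 5.44 mm: the 23.5×18 cube contributes its full rectangle (area 423.00 mm²); the cylinder at (12.5, 15.5) is absent (z outside [6.5, 26.5]); Combining (union): only the 23.5×18 cube is present, so the union is just that shape — area = 423.00 mm²; (rotated 20° about Z; rotation is an isometry so areas/perimeters/island counts are preserved). Overall, the cross-section is a single solid region. Net area = 423.00 mm².

423.00 mm²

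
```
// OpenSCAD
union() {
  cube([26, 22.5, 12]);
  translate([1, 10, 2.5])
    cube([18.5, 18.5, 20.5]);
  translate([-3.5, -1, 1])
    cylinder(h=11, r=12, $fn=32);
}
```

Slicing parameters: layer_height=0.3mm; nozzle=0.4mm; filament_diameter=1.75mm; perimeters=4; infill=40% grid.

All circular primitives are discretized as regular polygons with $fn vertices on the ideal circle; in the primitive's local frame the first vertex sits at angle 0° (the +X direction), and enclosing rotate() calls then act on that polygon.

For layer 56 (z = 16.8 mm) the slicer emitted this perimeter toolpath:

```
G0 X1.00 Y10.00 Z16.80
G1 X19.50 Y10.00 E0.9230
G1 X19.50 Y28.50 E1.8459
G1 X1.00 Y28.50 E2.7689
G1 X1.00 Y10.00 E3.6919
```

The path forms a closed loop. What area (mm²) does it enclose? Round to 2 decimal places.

Apply the shoelace formula to the sequence of (X, Y) vertices; enclosed area = 342.25 mm².

342.25 mm²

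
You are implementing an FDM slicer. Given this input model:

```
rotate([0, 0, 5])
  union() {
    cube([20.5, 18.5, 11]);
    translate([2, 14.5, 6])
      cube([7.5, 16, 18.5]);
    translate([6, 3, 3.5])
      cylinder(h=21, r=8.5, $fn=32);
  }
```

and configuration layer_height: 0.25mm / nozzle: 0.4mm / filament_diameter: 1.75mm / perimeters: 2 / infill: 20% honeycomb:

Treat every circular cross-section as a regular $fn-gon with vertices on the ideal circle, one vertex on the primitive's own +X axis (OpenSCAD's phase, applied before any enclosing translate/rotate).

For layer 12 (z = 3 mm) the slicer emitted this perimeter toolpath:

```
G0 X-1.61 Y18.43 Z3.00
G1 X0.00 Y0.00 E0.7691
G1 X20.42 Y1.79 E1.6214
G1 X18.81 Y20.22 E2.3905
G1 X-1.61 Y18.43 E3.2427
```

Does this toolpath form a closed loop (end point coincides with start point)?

Start point (G0): (-1.61, 18.43). End point (last G1): the path returns to the start — closed.

yes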